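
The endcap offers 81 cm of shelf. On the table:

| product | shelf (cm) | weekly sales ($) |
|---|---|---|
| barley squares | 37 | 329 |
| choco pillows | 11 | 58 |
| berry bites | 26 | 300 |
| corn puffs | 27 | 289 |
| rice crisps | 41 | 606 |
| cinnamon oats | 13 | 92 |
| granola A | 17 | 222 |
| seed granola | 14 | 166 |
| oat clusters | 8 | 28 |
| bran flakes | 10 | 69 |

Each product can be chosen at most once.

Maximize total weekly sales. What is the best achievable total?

Greedy by ratio would take rice crisps + granola A + seed granola + oat clusters: 80 cm used, total 1022.
Replace granola A and oat clusters with berry bites: the trade gains 50 net, giving 1072 at 81 cm.
Every other selection either busts 81 cm or fails to beat 1072.

1072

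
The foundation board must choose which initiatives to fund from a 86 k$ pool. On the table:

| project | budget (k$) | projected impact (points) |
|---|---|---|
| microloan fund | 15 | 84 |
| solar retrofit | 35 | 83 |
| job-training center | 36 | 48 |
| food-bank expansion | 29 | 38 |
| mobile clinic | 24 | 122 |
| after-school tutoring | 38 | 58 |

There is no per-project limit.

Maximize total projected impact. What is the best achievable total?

The ratio heuristic lands on 5×microloan fund (420) but leaves 11 k$ idle.
Replace microloan fund with mobile clinic: the trade gains 38 net, giving 458 at 84 k$.

458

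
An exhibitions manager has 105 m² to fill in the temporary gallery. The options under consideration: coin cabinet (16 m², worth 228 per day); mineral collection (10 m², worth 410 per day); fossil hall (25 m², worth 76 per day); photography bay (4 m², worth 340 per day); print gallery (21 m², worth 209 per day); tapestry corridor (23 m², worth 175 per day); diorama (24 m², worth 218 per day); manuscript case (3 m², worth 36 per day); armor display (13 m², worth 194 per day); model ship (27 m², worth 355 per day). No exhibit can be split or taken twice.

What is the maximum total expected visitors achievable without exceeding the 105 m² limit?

1796

Filling by ratio: coin cabinet + mineral collection + photography bay + print gallery + manuscript case + armor display + model ship for 1772, with 11 m² left unused.
Replace armor display with diorama: the trade gains 24 net, giving 1796 at 105 m².
The closest alternative, coin cabinet + mineral collection + photography bay + diorama + manuscript case + armor display + model ship, reaches only 1781.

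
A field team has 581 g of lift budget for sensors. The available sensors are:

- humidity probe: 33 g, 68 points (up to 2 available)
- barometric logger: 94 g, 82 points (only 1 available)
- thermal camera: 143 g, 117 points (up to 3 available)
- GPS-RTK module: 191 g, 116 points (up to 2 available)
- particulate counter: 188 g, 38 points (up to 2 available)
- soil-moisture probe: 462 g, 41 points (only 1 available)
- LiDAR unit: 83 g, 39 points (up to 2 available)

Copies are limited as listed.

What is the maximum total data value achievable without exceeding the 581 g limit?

526

A density-first pass picks 2×humidity probe + barometric logger + 2×thermal camera + LiDAR unit — 491 at 529 g.
Dropping barometric logger frees 94 g; slotting in thermal camera (143 g) lifts the total to 526 at 578 g.
Nothing else within 581 g beats 526.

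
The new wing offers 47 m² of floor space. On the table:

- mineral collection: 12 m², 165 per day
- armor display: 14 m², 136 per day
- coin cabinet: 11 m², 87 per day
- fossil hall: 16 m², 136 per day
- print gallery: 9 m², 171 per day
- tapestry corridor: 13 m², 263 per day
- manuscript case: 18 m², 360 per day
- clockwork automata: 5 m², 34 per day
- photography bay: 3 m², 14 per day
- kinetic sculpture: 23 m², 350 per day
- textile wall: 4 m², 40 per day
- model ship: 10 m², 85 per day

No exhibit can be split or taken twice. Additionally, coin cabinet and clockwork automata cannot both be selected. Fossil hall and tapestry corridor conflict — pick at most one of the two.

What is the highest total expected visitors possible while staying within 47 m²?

848

Print gallery + tapestry corridor + manuscript case + photography bay + textile wall uses 47 of the 47 m² and totals 848.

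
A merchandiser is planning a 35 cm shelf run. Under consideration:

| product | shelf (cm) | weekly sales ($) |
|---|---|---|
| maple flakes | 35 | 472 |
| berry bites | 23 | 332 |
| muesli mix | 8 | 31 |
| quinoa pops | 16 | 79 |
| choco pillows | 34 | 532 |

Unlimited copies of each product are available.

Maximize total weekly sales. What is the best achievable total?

By weekly sales per cm: choco pillows 15.65, berry bites 14.43, maple flakes 13.49, quinoa pops 4.94 lead.
Taking choco pillows: 34 cm used, 532 in weekly sales.

532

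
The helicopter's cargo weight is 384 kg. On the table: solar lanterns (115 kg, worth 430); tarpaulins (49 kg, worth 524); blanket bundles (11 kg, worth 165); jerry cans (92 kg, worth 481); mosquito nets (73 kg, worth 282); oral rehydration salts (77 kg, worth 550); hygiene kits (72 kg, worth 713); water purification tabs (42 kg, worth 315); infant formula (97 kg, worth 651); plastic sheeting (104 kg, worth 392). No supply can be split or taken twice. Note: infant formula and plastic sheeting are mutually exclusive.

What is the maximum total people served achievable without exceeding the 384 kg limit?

2918

Density check — blanket bundles 15.00, tarpaulins 10.69, hygiene kits 9.90 are the best per kg.
Tarpaulins + blanket bundles + oral rehydration salts + hygiene kits + water purification tabs + infant formula uses 348 of the 384 kg and totals 2918.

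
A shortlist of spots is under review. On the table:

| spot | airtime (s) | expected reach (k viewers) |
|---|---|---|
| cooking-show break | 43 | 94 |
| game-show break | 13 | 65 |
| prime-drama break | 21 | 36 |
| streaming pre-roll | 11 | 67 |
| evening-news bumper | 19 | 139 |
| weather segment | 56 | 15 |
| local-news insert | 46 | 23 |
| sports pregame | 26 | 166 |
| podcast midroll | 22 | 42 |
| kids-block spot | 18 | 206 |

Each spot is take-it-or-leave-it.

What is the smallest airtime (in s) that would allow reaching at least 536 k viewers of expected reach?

Need the lightest bundle worth ≥ 536.
Taking streaming pre-roll + evening-news bumper + sports pregame + kids-block spot gives 578 (≥ 536) for 74 s.
Any bundle with less than 74 s falls short of 536.

74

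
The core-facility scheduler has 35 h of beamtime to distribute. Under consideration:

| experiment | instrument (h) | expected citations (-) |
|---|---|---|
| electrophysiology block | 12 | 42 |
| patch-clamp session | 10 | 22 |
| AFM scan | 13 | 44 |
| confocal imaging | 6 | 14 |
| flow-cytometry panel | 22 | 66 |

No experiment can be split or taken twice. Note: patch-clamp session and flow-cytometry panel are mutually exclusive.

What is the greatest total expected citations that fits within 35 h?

110

A density-first pass picks electrophysiology block + AFM scan + confocal imaging — 100 at 31 h.
Replace electrophysiology block and confocal imaging with flow-cytometry panel: the trade gains 10 net, giving 110 at 35 h.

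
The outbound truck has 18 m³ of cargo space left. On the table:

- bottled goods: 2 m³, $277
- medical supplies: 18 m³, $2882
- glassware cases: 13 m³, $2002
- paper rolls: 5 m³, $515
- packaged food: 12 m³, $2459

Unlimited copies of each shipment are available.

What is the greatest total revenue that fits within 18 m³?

3290

By revenue per m³: packaged food 204.92, medical supplies 160.11, glassware cases 154.00, bottled goods 138.50 lead.
The ratio ordering already packs tightly: 3×bottled goods + packaged food, 18 m³, 3290.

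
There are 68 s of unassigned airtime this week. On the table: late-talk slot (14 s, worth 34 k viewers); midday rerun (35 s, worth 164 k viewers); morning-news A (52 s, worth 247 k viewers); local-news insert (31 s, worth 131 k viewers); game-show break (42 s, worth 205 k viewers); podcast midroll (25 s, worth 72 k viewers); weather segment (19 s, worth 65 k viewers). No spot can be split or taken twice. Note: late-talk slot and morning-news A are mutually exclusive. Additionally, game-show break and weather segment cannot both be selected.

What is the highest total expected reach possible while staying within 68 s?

Midday rerun + local-news insert uses 66 of the 68 s and totals 295.
Runner-up game-show break + podcast midroll tops out at 277.

295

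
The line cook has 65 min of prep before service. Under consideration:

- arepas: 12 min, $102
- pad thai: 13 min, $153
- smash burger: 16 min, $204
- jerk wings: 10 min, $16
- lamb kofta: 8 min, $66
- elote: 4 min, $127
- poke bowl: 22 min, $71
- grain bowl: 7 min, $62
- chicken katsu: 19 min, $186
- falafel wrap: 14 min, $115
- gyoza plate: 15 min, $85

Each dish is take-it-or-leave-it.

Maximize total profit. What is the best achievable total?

Taking the top-ratio dishes first gives pad thai + smash burger + elote + grain bowl + chicken katsu for 732 (59 min).
Dropping grain bowl frees 7 min; slotting in arepas (12 min) lifts the total to 772 at 64 min.

772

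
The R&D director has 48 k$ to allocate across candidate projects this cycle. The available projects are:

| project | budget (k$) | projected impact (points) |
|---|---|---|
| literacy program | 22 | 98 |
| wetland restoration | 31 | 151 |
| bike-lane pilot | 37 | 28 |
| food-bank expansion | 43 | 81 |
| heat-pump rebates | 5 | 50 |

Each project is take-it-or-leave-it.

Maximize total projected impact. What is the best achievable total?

201

Ranking by ratio (projected impact/k$): heat-pump rebates 10.00, wetland restoration 4.87, literacy program 4.45, food-bank expansion 1.88.
Taking wetland restoration + heat-pump rebates: 36 k$ used, 201 in projected impact.
An exhaustive check of the 32 subsets confirms 201.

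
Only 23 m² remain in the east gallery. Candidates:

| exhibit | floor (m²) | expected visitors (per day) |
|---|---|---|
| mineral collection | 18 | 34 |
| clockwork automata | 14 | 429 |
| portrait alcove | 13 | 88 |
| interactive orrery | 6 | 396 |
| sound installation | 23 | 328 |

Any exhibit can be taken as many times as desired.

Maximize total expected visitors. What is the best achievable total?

Taking 3×interactive orrery: 18 m² used, 1188 in expected visitors.

1188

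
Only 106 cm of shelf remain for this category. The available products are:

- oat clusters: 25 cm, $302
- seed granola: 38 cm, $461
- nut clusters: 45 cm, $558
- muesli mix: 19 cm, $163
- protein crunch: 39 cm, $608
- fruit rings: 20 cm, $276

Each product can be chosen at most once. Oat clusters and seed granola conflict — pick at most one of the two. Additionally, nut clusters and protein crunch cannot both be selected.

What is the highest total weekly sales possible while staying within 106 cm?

1349

Best packing: oat clusters + muesli mix + protein crunch + fruit rings — 103 cm, 1349 total.
The closest alternative, seed granola + protein crunch + fruit rings, reaches only 1345.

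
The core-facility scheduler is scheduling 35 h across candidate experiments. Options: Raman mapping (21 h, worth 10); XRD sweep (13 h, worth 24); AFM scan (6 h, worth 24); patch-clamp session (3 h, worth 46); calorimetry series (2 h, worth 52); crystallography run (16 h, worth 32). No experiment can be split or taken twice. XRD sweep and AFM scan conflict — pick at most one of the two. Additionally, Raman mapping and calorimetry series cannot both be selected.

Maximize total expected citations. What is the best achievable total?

154

Best packing: XRD sweep + patch-clamp session + calorimetry series + crystallography run — 34 h, 154 total.
AFM scan + patch-clamp session + calorimetry series + crystallography run matches that 154 at 27 h; no feasible combination exceeds it.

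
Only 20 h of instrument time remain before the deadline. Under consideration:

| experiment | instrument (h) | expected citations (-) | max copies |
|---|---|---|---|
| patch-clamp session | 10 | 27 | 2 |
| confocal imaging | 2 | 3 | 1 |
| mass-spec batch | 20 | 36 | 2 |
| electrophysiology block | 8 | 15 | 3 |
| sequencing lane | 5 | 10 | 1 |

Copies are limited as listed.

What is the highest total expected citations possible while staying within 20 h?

54

Ranking by ratio (expected citations/h): patch-clamp session 2.70, sequencing lane 2.00, electrophysiology block 1.88.
The ratio ordering already packs tightly: 2×patch-clamp session, 20 h, 54.
That's the maximum — no swap from here does better than 54.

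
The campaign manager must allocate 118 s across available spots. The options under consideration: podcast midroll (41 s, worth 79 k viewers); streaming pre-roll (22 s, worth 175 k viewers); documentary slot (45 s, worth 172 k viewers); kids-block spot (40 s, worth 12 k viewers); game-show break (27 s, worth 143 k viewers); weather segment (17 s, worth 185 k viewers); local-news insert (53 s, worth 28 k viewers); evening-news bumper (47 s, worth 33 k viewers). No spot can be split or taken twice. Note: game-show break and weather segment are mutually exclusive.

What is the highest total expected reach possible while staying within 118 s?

Best packing: streaming pre-roll + documentary slot + weather segment — 84 s, 532 total.

532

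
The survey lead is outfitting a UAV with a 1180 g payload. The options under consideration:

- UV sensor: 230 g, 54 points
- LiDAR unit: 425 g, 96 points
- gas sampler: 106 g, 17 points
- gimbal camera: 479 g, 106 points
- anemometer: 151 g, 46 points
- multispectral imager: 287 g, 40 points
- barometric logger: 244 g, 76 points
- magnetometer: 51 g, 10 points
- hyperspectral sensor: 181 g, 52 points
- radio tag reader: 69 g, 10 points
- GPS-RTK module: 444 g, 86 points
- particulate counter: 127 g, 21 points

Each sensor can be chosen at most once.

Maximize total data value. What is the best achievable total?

301

Density check — barometric logger 0.31, anemometer 0.30, hyperspectral sensor 0.29 are the best per g.
Taking the top-ratio sensors first gives UV sensor + gas sampler + anemometer + barometric logger + magnetometer + hyperspectral sensor + radio tag reader + particulate counter for 286 (1159 g).
The 405 g tied up in UV sensor and gas sampler and radio tag reader is better spent on LiDAR unit — total rises to 301 (1179 g).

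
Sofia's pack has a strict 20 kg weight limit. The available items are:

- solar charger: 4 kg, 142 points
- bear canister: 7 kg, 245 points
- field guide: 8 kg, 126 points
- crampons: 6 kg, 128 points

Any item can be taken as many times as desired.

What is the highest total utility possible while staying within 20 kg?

Ranking by ratio (utility/kg): solar charger 35.50, bear canister 35.00, crampons 21.33, field guide 15.75.
5×solar charger uses 20 of the 20 kg and totals 710.
No other feasible combination exceeds 710.

710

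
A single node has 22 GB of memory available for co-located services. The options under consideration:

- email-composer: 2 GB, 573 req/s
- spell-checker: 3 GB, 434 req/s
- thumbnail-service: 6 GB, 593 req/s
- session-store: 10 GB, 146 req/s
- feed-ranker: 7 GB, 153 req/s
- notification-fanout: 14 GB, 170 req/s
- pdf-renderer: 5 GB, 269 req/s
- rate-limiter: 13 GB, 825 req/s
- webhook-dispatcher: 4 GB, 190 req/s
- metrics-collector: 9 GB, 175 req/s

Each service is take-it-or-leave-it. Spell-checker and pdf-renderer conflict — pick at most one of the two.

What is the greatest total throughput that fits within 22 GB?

2022

Taking email-composer + spell-checker + rate-limiter + webhook-dispatcher: 22 GB used, 2022 in throughput.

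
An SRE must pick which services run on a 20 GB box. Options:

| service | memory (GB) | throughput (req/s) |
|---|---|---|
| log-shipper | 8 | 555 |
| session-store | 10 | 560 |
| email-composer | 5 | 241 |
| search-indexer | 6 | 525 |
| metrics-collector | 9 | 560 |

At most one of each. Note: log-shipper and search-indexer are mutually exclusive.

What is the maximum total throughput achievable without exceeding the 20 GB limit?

Email-composer + search-indexer + metrics-collector uses 20 of the 20 GB and totals 1326.
The closest alternative, session-store + metrics-collector, reaches only 1120.

1326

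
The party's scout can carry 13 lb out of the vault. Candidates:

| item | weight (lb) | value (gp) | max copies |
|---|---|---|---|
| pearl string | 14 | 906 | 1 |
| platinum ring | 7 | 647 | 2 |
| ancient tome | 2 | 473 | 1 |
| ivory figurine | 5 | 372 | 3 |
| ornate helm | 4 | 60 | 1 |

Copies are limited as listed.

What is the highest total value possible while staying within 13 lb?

1217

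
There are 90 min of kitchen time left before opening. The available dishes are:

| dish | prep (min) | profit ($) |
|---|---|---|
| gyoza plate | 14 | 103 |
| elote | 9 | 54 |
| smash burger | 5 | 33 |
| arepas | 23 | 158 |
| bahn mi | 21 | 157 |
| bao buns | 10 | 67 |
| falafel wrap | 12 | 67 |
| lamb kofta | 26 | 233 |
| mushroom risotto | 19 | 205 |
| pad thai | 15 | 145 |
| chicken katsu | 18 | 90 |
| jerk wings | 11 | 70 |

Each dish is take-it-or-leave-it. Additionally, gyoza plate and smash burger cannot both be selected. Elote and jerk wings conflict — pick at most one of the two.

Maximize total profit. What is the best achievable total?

794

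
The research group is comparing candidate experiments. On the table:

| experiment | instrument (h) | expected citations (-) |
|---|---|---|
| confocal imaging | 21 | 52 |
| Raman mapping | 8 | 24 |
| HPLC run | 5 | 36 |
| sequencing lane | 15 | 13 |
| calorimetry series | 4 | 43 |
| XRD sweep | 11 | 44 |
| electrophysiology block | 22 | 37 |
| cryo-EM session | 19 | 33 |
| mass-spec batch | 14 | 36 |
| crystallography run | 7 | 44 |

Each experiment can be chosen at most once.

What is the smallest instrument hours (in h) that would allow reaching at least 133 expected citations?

Need the lightest bundle worth ≥ 133.
Taking Raman mapping + HPLC run + calorimetry series + crystallography run gives 147 (≥ 133) for 24 h.
Below 24 h the best achievable stays under 133.

24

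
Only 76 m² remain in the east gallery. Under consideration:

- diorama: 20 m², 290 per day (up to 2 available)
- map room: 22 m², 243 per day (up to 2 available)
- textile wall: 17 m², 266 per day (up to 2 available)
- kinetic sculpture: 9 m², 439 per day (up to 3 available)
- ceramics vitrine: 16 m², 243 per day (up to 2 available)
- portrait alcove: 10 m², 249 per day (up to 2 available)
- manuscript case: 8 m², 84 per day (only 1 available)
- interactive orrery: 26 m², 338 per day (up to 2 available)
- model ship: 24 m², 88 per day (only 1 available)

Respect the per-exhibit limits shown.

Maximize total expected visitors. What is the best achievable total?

2189

Greedy by ratio would take textile wall + 3×kinetic sculpture + 2×portrait alcove + manuscript case: 72 m² used, total 2165.
The 17 m² tied up in textile wall is better spent on diorama — total rises to 2189 (75 m²).
Nothing else within 76 m² beats 2189.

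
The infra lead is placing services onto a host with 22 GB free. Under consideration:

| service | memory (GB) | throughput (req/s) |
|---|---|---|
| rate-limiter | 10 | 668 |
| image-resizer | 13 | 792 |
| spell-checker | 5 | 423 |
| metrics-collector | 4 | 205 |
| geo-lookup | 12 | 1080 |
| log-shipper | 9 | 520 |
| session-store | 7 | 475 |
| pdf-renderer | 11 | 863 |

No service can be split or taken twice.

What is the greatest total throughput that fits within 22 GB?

1748

Greedy by ratio would take spell-checker + metrics-collector + geo-lookup: 21 GB used, total 1708.
Dropping spell-checker and metrics-collector frees 9 GB; slotting in rate-limiter (10 GB) lifts the total to 1748 at 22 GB.
The closest alternative, spell-checker + metrics-collector + geo-lookup, reaches only 1708.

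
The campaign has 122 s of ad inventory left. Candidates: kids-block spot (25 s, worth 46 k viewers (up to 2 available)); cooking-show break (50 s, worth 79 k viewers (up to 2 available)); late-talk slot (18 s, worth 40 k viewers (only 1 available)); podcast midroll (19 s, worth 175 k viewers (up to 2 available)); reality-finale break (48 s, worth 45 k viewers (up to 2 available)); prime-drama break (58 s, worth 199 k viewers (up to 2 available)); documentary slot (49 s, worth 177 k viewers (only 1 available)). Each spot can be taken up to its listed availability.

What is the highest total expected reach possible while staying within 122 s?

595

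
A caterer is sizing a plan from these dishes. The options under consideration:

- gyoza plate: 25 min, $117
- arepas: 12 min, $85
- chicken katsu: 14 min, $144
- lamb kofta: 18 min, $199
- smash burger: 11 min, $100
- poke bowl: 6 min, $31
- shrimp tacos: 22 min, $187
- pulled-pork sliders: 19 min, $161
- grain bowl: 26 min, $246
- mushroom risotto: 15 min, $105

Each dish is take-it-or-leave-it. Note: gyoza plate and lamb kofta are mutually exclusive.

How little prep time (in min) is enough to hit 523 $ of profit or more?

Minimise min subject to total profit ≥ 523.
Taking chicken katsu + lamb kofta + shrimp tacos gives 530 (≥ 523) for 54 min.
No combination under 54 min hits 523.

54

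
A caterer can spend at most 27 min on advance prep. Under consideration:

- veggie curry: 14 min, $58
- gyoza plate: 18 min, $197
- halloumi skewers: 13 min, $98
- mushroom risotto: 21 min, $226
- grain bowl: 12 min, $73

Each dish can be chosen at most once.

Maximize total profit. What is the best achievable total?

Density check — gyoza plate 10.94, mushroom risotto 10.76, halloumi skewers 7.54, grain bowl 6.08 are the best per min.
Greedy by ratio would take gyoza plate: 18 min used, total 197.
Replace gyoza plate with mushroom risotto: the trade gains 29 net, giving 226 at 21 min.
An exhaustive check of the 32 subsets confirms 226.

226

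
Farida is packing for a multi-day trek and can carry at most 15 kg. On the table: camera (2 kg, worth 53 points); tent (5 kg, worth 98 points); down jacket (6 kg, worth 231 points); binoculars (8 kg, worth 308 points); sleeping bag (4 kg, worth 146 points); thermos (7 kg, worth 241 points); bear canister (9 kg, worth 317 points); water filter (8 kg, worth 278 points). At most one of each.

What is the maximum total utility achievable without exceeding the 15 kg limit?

549

Filling by ratio: down jacket + binoculars for 539, with 1 kg left unused.
Dropping down jacket frees 6 kg; slotting in thermos (7 kg) lifts the total to 549 at 15 kg.
Next best is down jacket + bear canister at 548 (15 kg) — short by 1.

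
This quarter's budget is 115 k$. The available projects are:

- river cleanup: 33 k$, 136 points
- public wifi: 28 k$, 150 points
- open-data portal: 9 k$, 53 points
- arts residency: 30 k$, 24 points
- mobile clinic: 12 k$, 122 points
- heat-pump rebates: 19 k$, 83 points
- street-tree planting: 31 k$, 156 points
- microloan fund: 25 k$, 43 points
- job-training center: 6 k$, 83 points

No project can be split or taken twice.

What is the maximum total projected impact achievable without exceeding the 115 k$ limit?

647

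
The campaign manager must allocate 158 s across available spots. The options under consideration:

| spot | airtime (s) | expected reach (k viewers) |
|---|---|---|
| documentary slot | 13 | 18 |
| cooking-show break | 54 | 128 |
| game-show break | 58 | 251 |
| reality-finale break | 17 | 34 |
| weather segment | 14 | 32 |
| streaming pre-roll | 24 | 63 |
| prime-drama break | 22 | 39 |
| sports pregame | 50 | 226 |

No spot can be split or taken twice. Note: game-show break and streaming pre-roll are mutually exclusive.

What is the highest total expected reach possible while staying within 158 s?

Ranking by ratio (expected reach/s): sports pregame 4.52, game-show break 4.33, streaming pre-roll 2.62, cooking-show break 2.37.
Documentary slot + game-show break + weather segment + prime-drama break + sports pregame uses 157 of the 158 s and totals 566.
The closest alternative, documentary slot + game-show break + reality-finale break + weather segment + sports pregame, reaches only 561.

566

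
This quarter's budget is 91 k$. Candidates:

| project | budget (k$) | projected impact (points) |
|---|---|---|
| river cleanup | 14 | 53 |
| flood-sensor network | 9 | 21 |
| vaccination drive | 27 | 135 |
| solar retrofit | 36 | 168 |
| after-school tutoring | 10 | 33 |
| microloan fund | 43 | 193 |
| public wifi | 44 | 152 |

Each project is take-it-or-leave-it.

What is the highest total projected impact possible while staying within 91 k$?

The ratio heuristic lands on river cleanup + vaccination drive + solar retrofit + after-school tutoring (389) but leaves 4 k$ idle.
Replace river cleanup and vaccination drive with microloan fund: the trade gains 5 net, giving 394 at 89 k$.

394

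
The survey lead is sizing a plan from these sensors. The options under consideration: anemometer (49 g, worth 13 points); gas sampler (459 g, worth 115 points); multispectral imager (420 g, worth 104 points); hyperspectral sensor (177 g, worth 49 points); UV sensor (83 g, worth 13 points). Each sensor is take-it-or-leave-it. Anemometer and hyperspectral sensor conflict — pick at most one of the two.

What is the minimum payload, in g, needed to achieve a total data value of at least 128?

Need the lightest bundle worth ≥ 128.
Taking anemometer + gas sampler gives 128 (≥ 128) for 508 g.
Any bundle with less than 508 g falls short of 128.

508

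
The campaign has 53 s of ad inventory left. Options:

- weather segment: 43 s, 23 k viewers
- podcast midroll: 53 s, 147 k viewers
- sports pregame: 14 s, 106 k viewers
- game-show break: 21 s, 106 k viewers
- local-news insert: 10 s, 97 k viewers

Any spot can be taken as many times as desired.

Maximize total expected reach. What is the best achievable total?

Taking 5×local-news insert: 50 s used, 485 in expected reach.
No other feasible combination exceeds 485.

485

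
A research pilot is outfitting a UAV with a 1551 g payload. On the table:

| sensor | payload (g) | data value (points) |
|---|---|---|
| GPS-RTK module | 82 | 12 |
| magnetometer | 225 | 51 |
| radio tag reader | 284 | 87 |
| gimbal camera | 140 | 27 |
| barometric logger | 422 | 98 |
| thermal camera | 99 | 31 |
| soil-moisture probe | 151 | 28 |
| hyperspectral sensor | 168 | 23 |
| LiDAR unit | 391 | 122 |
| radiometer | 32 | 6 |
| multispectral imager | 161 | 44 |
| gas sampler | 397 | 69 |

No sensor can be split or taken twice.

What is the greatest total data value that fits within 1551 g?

Density check — thermal camera 0.31, LiDAR unit 0.31, radio tag reader 0.31 are the best per g.
Filling by ratio: radio tag reader + gimbal camera + barometric logger + thermal camera + LiDAR unit + radiometer + multispectral imager for 415, with 22 g left unused.
Replace gimbal camera with soil-moisture probe: the trade gains 1 net, giving 416 at 1540 g.

416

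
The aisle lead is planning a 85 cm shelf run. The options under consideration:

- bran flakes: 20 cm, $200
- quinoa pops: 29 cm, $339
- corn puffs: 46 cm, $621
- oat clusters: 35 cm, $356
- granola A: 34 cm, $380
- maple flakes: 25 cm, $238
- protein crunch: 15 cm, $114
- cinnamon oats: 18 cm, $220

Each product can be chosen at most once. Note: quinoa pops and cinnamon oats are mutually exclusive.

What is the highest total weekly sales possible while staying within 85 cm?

The ratio ordering already packs tightly: bran flakes + corn puffs + cinnamon oats, 84 cm, 1041.
An exhaustive check of the 256 subsets confirms 1041.

1041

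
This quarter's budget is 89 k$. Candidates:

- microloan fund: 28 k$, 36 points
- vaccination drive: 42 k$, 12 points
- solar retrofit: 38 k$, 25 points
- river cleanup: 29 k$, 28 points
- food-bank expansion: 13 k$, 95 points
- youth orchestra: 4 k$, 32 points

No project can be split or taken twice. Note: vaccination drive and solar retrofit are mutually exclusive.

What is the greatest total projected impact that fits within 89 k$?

191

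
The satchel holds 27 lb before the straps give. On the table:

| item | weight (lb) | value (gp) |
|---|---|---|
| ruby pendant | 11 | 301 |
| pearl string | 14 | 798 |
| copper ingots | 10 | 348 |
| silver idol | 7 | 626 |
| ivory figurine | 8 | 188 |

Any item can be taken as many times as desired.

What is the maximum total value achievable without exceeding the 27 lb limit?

Best packing: 3×silver idol — 21 lb, 1878 total.

1878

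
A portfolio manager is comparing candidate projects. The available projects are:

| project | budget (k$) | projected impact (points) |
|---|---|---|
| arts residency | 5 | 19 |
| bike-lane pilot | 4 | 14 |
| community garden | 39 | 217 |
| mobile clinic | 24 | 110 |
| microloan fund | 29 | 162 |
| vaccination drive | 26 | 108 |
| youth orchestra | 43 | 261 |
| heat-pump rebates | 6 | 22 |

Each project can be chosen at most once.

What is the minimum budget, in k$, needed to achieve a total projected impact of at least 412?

72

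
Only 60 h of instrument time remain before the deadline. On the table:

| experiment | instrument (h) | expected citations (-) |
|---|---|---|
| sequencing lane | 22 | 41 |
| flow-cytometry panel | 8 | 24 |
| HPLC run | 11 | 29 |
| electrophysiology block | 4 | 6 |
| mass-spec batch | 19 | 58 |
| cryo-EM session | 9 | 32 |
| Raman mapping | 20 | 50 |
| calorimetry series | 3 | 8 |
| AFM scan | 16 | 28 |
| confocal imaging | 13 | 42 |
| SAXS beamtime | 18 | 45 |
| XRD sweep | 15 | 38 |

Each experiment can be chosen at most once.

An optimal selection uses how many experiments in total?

5

Optimal total is 185.
One optimal bundle: flow-cytometry panel + HPLC run + mass-spec batch + cryo-EM session + confocal imaging (60 h).
Every optimal selection uses 5 experiments.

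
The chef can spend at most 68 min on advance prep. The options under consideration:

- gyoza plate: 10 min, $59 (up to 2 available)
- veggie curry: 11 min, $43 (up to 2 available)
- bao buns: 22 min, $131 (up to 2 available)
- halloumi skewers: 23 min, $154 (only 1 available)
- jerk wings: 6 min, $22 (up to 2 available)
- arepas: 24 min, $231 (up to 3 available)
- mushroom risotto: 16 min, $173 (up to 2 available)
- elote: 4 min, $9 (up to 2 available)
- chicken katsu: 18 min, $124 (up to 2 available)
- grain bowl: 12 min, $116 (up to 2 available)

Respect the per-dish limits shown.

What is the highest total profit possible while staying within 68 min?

693

The ratio heuristic lands on gyoza plate + 2×mushroom risotto + 2×grain bowl (637) but leaves 2 min idle.
The 22 min tied up in gyoza plate and grain bowl is better spent on arepas — total rises to 693 (68 min).
Nothing else within 68 min beats 693.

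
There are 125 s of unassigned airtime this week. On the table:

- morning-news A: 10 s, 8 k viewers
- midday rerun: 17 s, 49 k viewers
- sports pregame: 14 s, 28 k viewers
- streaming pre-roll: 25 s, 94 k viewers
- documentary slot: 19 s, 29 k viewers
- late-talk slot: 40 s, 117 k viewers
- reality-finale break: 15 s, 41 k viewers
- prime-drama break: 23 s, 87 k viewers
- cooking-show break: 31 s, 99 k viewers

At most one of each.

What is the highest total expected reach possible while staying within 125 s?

Filling by ratio: streaming pre-roll + late-talk slot + prime-drama break + cooking-show break for 397, with 6 s left unused.
Dropping late-talk slot frees 40 s; slotting in midday rerun + sports pregame + reality-finale break (46 s) lifts the total to 398 at 125 s.
That's the maximum — no swap from here does better than 398.

398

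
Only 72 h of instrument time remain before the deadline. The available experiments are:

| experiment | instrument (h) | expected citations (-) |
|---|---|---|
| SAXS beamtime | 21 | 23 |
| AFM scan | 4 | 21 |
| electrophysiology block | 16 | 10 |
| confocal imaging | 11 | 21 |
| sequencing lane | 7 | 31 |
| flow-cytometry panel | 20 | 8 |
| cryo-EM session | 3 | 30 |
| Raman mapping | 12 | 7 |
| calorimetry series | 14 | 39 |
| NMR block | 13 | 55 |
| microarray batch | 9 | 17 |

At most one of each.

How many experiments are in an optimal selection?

The maximum expected citations within 72 h is 216.
One optimal bundle: SAXS beamtime + AFM scan + sequencing lane + cryo-EM session + calorimetry series + NMR block + microarray batch (71 h).
All optima have 7 experiments.

7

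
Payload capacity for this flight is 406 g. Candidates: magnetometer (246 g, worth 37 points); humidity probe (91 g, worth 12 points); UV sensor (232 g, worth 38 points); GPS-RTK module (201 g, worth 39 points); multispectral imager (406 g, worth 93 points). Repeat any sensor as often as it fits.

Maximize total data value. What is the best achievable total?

93

Best packing: multispectral imager — 406 g, 93 total.
No other feasible combination exceeds 93.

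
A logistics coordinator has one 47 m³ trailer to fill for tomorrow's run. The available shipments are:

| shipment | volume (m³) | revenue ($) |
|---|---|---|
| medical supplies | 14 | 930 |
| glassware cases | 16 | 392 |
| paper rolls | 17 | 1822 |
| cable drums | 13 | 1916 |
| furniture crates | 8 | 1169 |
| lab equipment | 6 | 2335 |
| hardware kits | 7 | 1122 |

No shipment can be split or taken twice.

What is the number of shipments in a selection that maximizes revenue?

4

Optimal total is 7242.
One optimal bundle: paper rolls + cable drums + furniture crates + lab equipment (44 m³).
All optima have 4 shipments.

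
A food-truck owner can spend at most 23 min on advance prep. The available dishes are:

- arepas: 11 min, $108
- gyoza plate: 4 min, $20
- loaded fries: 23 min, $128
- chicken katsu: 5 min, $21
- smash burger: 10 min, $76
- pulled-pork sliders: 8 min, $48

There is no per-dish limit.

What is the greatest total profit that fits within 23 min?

216

Density check — arepas 9.82, smash burger 7.60, pulled-pork sliders 6.00, loaded fries 5.57 are the best per min.
Best packing: 2×arepas — 22 min, 216 total.
No other feasible combination exceeds 216.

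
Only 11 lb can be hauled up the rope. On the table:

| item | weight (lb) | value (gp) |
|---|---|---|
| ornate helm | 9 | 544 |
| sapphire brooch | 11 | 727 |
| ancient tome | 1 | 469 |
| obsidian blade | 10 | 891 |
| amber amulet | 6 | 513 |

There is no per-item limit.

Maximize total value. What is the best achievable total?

Density check — ancient tome 469.00, obsidian blade 89.10, amber amulet 85.50, sapphire brooch 66.09 are the best per lb.
Taking 11×ancient tome: 11 lb used, 5159 in value.
No other feasible combination exceeds 5159.

5159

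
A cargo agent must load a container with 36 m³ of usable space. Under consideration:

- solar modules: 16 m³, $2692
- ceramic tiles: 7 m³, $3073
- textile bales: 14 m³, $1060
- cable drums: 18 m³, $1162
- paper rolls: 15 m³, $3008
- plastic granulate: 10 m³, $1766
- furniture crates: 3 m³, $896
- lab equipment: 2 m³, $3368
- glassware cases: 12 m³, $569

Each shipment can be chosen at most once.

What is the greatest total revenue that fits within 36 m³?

The ratio heuristic lands on ceramic tiles + paper rolls + furniture crates + lab equipment (10345) but leaves 9 m³ idle.
The 3 m³ tied up in furniture crates is better spent on plastic granulate — total rises to 11215 (34 m³).
No other feasible combination exceeds 11215.

11215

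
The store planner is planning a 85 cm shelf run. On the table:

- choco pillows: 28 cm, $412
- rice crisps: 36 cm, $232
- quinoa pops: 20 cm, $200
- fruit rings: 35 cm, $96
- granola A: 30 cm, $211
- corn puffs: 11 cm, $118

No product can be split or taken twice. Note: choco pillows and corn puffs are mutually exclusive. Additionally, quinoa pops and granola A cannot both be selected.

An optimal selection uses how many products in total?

Optimal total is 844.
For example choco pillows + rice crisps + quinoa pops achieves it, using 84 cm.
All optima have 3 products.

3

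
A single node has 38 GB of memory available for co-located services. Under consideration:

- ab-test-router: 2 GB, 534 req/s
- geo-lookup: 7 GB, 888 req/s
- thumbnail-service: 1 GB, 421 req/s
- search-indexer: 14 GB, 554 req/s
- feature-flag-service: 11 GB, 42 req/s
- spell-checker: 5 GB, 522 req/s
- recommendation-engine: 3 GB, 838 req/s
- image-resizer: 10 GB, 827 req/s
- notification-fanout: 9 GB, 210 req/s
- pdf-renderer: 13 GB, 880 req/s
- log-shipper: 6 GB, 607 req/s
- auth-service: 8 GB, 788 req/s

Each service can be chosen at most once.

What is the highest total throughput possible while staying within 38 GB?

4903

Density check — thumbnail-service 421.00, recommendation-engine 279.33, ab-test-router 267.00, geo-lookup 126.86 are the best per GB.
A density-first pass picks ab-test-router + geo-lookup + thumbnail-service + spell-checker + recommendation-engine + log-shipper + auth-service — 4598 at 32 GB.
Dropping spell-checker frees 5 GB; slotting in image-resizer (10 GB) lifts the total to 4903 at 37 GB.
The closest alternative, ab-test-router + geo-lookup + thumbnail-service + spell-checker + recommendation-engine + image-resizer + auth-service, reaches only 4818.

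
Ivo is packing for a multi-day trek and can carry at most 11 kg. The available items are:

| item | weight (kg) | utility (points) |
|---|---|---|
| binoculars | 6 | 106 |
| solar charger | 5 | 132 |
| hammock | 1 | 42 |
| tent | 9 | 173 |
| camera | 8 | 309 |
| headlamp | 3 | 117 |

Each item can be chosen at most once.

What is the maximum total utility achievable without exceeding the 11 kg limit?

426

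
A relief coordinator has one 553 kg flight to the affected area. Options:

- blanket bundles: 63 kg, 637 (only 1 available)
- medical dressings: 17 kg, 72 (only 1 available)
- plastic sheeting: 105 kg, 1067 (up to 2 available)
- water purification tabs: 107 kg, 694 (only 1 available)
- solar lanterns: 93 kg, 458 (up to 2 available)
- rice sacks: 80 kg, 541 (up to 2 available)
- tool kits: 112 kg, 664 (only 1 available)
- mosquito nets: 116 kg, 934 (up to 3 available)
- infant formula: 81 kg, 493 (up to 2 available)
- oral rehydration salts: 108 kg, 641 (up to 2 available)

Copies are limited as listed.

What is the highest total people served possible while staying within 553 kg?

By people served per kg: plastic sheeting 10.16, blanket bundles 10.11, mosquito nets 8.05, rice sacks 6.76 lead.
Filling by ratio: blanket bundles + medical dressings + 2×plastic sheeting + 2×mosquito nets for 4711, with 31 kg left unused.
Replace medical dressings and mosquito nets with 2×rice sacks: the trade gains 76 net, giving 4787 at 549 kg.
The spare 4 kg is too small for any remaining supply, and no exchange beats 4787.

4787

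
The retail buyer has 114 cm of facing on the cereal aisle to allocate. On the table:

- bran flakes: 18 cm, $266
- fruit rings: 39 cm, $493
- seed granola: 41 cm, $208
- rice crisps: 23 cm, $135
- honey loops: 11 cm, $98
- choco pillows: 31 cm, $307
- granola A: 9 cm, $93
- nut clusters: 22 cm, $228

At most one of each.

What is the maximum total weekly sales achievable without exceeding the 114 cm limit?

1294

A density-first pass picks bran flakes + fruit rings + honey loops + granola A + nut clusters — 1178 at 99 cm.
The 20 cm tied up in honey loops and granola A is better spent on choco pillows — total rises to 1294 (110 cm).
The closest alternative, bran flakes + fruit rings + honey loops + choco pillows + granola A, reaches only 1257.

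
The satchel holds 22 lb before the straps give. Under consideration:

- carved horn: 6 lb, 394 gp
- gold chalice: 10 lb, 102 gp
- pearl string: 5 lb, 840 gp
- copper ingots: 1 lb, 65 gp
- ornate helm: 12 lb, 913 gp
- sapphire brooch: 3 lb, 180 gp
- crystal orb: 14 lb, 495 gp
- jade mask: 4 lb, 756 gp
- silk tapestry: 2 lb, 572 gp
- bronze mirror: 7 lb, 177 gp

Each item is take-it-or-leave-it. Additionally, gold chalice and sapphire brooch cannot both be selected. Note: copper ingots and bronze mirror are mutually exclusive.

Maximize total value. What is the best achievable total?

2807

The ratio ordering already packs tightly: carved horn + pearl string + copper ingots + sapphire brooch + jade mask + silk tapestry, 21 lb, 2807.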